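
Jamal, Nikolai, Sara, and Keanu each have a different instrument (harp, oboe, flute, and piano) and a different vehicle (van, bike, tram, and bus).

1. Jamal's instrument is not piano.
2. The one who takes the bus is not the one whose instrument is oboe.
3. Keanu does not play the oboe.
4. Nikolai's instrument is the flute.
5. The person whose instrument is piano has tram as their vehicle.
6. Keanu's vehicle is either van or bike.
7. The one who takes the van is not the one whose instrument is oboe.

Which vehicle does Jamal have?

With clues 1–5, tram is impossible for Jamal's vehicle.
With clues 1–6, bus is impossible for Jamal's vehicle.
With clues 1–7, van is impossible for Jamal's vehicle.
That leaves bike.

bike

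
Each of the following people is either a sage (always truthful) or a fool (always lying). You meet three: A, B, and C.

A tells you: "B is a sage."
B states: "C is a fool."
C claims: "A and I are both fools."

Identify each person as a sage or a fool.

A: sage, B: sage, C: fool

Consider A. Suppose A is a fool.
Then whichever role C has, C's statement has the wrong truth value — contradiction.
So A is a sage.
With that fixed, C's statement is false, so C is a fool.
With that fixed, B's statement is true, so B is a sage.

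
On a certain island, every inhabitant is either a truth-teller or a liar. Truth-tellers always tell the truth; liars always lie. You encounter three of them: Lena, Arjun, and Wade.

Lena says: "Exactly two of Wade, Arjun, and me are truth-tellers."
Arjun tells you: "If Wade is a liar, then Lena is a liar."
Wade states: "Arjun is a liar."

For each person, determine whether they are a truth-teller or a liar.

Consider Lena. Suppose Lena is a truth-teller.
Then no assignment of the remaining roles makes every statement match its speaker's type — contradiction.
So Lena is a liar.
With that fixed, Arjun's statement is true, so Arjun is a truth-teller.
With that fixed, Wade's statement is false, so Wade is a liar.

Lena: liar, Arjun: truth-teller, Wade: liar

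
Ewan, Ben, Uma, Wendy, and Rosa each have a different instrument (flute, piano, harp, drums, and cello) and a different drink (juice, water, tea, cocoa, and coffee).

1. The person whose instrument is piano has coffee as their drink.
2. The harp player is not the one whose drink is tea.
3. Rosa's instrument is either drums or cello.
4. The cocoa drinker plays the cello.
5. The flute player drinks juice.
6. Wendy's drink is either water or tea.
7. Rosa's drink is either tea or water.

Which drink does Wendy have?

With clues 1–6, cocoa, coffee, and juice are impossible for Wendy's drink.
With clues 1–7, tea is impossible for Wendy's drink.
That leaves water.

water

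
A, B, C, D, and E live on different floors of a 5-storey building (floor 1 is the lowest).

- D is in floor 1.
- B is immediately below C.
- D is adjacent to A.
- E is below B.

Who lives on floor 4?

With clue 1, D is ruled out for floor 4.
With clues 1–3, A and E are ruled out for floor 4.
With clues 1–4, C is ruled out for floor 4.
So floor 4 is B.

B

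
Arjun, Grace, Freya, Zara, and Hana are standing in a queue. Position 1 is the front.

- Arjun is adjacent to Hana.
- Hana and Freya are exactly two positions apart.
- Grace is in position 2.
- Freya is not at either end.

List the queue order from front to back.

Zara, Grace, Freya, Arjun, Hana

From clues 1–3: Grace → position 2, Arjun → position 4.
From clues 1–4: Zara → position 1, Freya → position 3, Hana → position 5.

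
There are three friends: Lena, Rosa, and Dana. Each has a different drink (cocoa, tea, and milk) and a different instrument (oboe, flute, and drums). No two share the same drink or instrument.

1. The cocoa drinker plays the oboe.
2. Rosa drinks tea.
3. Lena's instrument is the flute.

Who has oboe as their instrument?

With clues 1–2, Rosa is impossible for the one with instrument oboe.
With clues 1–3, Lena is impossible for the one with instrument oboe.
That leaves Dana.

Dana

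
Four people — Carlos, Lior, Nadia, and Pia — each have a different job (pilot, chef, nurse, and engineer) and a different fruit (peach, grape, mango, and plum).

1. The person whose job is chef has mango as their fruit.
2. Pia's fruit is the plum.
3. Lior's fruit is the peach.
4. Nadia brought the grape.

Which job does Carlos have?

chef

With clues 1–4, engineer, nurse, and pilot are impossible for Carlos's job.
That leaves chef.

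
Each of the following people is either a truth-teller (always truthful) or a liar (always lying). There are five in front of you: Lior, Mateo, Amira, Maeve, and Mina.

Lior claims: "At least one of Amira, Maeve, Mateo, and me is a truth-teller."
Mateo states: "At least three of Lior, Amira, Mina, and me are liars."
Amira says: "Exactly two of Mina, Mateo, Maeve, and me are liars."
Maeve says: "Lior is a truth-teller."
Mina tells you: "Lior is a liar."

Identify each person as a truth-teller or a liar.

Consider Lior. Suppose Lior is a liar.
Then no assignment of the remaining roles makes every statement match its speaker's type — contradiction.
So Lior is a truth-teller.
With that fixed, Maeve's statement is true, so Maeve is a truth-teller.
With that fixed, Mina's statement is false, so Mina is a liar.
Consider Mateo. Suppose Mateo is a truth-teller.
Then Mateo's own statement would have to be true, but it can't be — contradiction.
So Mateo is a liar.
Consider Amira. Suppose Amira is a liar.
Then Mateo's statement comes out true, contradicting Mateo being a liar.
So Amira is a truth-teller.

Lior: truth-teller, Mateo: liar, Amira: truth-teller, Maeve: truth-teller, Mina: liar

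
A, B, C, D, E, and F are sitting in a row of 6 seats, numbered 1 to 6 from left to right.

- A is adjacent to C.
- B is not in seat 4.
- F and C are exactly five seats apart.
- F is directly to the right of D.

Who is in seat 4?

With clues 1–2, B is ruled out for seat 4.
With clues 1–3, A, C, and F are ruled out for seat 4.
With clues 1–4, D is ruled out for seat 4.
So seat 4 is E.

E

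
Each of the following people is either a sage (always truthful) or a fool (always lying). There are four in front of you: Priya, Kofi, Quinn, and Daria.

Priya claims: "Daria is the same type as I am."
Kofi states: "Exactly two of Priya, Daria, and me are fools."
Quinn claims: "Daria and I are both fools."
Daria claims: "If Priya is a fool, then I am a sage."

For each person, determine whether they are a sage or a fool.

Consider Priya. Suppose Priya is a fool.
Then no assignment of the remaining roles makes every statement match its speaker's type — contradiction.
So Priya is a sage.
With that fixed, Daria's statement is true, so Daria is a sage.
With that fixed, Kofi's statement is false, so Kofi is a fool.
With that fixed, Quinn's statement is false, so Quinn is a fool.

Priya: sage, Kofi: fool, Quinn: fool, Daria: sage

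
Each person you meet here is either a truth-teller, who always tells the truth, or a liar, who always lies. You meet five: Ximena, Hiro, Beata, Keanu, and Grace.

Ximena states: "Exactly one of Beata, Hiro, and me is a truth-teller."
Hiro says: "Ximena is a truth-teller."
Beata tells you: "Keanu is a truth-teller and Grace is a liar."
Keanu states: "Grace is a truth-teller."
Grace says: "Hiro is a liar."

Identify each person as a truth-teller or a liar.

Consider Ximena. Suppose Ximena is a truth-teller.
Then no assignment of the remaining roles makes every statement match its speaker's type — contradiction.
So Ximena is a liar.
With that fixed, Hiro's statement is false, so Hiro is a liar.
With that fixed, Grace's statement is true, so Grace is a truth-teller.
With that fixed, Beata's statement is false, so Beata is a liar.
With that fixed, Keanu's statement is true, so Keanu is a truth-teller.

Ximena: liar, Hiro: liar, Beata: liar, Keanu: truth-teller, Grace: truth-teller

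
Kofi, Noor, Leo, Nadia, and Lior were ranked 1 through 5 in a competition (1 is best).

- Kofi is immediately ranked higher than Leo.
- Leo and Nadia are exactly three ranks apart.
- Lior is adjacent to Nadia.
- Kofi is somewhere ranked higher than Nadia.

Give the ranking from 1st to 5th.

From clue 1: Kofi is in {1,2,3,4}.
From clues 1–2: Kofi is in {1,3,4}.
From clues 1–4: Kofi → rank 1, Leo → rank 2, Noor → rank 3, Lior → rank 4, Nadia → rank 5.

Kofi, Leo, Noor, Lior, Nadia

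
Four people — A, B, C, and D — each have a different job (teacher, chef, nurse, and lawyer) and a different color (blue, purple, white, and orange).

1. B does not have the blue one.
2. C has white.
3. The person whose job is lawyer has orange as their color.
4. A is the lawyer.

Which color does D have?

blue

With clues 1–2, white is impossible for D's color.
With clues 1–4, orange and purple are impossible for D's color.
That leaves blue.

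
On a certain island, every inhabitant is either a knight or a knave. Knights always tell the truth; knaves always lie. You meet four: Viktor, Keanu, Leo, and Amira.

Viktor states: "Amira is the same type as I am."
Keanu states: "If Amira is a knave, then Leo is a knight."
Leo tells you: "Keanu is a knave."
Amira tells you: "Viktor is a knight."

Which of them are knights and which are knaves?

Viktor: knight, Keanu: knight, Leo: knave, Amira: knight

Consider Viktor. Suppose Viktor is a knave.
Then no assignment of the remaining roles makes every statement match its speaker's type — contradiction.
So Viktor is a knight.
With that fixed, Amira's statement is true, so Amira is a knight.
With that fixed, Keanu's statement is true, so Keanu is a knight.
With that fixed, Leo's statement is false, so Leo is a knave.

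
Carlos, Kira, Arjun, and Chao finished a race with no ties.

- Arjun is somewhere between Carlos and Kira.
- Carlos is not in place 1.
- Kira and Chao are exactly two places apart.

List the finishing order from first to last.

Kira, Arjun, Chao, Carlos

From clue 1: Arjun is in {2,3}.
From clues 1–3: Kira → place 1, Arjun → place 2, Chao → place 3, Carlos → place 4.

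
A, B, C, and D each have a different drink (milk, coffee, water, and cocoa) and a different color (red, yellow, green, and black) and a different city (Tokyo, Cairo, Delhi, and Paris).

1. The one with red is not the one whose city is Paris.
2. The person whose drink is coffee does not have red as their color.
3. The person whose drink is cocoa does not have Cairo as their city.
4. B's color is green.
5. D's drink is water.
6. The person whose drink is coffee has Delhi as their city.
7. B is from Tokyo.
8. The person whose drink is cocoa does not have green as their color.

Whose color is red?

D

With clues 1–4, B is impossible for the one with color red.
With clues 1–8, A and C are impossible for the one with color red.
That leaves D.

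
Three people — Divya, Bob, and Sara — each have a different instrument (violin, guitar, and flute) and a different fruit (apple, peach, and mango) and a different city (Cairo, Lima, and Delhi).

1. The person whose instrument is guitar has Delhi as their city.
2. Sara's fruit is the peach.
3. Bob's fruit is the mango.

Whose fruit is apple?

Divya

With clues 1–2, Sara is impossible for the one with fruit apple.
With clues 1–3, Bob is impossible for the one with fruit apple.
That leaves Divya.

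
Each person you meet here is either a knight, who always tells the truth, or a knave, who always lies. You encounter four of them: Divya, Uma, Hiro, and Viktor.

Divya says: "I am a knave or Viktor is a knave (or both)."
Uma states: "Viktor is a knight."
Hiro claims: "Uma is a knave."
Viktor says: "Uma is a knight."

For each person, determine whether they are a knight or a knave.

Divya: knight, Uma: knave, Hiro: knight, Viktor: knave

Consider Divya. Suppose Divya is a knave.
Then Divya's own statement would have to be false, but it can't be — contradiction.
So Divya is a knight.
Consider Uma. Suppose Uma is a knight.
Then no assignment of the remaining roles makes every statement match its speaker's type — contradiction.
So Uma is a knave.
With that fixed, Hiro's statement is true, so Hiro is a knight.
With that fixed, Viktor's statement is false, so Viktor is a knave.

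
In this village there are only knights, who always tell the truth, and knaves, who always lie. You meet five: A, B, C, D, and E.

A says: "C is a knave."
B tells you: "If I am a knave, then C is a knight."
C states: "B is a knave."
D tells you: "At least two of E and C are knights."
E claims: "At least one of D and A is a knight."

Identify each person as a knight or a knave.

A: knight, B: knight, C: knave, D: knave, E: knight

Consider A. Suppose A is a knave.
Then no assignment of the remaining roles makes every statement match its speaker's type — contradiction.
So A is a knight.
With that fixed, E's statement is true, so E is a knight.
Consider B. Suppose B is a knave.
Then no assignment of the remaining roles makes every statement match its speaker's type — contradiction.
So B is a knight.
With that fixed, C's statement is false, so C is a knave.
With that fixed, D's statement is false, so D is a knave.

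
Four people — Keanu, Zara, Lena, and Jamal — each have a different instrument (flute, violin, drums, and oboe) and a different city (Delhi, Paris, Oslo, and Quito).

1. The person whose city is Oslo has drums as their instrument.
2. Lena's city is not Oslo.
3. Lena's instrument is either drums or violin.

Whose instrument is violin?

With clues 1–3, Jamal, Keanu, and Zara are impossible for the one with instrument violin.
That leaves Lena.

Lena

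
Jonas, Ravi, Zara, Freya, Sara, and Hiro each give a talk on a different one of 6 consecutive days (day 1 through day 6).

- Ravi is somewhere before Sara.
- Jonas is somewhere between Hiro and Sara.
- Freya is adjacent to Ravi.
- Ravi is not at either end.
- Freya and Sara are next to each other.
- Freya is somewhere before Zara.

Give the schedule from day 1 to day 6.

Hiro, Jonas, Ravi, Freya, Sara, Zara

From clue 1: Ravi is in {1,2,3,4,5}.
From clues 1–2: Jonas is in {2,3,4,5}.
From clues 1–5: Jonas is in {2,3,5}.
From clues 1–6: Hiro → day 1, Jonas → day 2, Ravi → day 3, Freya → day 4, Sara → day 5, Zara → day 6.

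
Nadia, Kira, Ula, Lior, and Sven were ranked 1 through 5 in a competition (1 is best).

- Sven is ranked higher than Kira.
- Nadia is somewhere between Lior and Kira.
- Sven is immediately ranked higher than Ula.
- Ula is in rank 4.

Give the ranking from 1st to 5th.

From clue 1: Kira is in {2,3,4,5}.
From clues 1–2: Nadia is in {2,3,4}.
From clues 1–3: Nadia is in {2,4}.
From clues 1–4: Lior → rank 1, Nadia → rank 2, Sven → rank 3, Ula → rank 4, Kira → rank 5.

Lior, Nadia, Sven, Ula, Kira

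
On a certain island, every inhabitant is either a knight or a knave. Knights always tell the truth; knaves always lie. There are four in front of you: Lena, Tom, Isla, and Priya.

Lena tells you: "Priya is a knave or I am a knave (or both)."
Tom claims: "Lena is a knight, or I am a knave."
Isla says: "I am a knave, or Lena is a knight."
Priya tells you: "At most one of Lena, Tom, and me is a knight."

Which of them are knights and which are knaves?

Lena: knight, Tom: knight, Isla: knight, Priya: knave

Consider Lena. Suppose Lena is a knave.
Then Lena's own statement would have to be false, but it can't be — contradiction.
So Lena is a knight.
With that fixed, Tom's statement is true, so Tom is a knight.
With that fixed, Isla's statement is true, so Isla is a knight.
With that fixed, Priya's statement is false, so Priya is a knave.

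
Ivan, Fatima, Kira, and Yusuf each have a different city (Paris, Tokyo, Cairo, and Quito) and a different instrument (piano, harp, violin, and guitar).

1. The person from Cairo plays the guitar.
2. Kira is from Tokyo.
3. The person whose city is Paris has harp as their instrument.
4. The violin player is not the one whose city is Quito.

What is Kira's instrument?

With clues 1–2, guitar is impossible for Kira's instrument.
With clues 1–3, harp is impossible for Kira's instrument.
With clues 1–4, piano is impossible for Kira's instrument.
That leaves violin.

violin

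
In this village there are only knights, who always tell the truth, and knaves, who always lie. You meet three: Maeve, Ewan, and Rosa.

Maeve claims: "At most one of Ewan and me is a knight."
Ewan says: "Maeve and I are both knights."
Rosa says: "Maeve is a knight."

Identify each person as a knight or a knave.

Maeve: knight, Ewan: knave, Rosa: knight

Consider Maeve. Suppose Maeve is a knave.
Then Maeve's own statement would have to be false, but it can't be — contradiction.
So Maeve is a knight.
With that fixed, Rosa's statement is true, so Rosa is a knight.
Consider Ewan. Suppose Ewan is a knight.
Then Maeve's statement comes out false, contradicting Maeve being a knight.
So Ewan is a knave.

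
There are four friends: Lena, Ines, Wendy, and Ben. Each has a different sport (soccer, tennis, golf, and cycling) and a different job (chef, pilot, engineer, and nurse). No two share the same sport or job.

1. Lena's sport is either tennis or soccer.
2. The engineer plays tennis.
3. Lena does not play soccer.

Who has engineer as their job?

Lena

With clues 1–3, Ben, Ines, and Wendy are impossible for the one with job engineer.
That leaves Lena.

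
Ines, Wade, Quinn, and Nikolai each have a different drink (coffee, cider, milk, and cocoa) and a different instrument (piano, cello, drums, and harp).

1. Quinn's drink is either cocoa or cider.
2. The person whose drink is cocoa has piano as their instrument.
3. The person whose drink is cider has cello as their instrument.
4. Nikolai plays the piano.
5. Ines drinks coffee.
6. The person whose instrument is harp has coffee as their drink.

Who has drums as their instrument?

Wade

With clues 1–3, Quinn is impossible for the one with instrument drums.
With clues 1–4, Nikolai is impossible for the one with instrument drums.
With clues 1–6, Ines is impossible for the one with instrument drums.
That leaves Wade.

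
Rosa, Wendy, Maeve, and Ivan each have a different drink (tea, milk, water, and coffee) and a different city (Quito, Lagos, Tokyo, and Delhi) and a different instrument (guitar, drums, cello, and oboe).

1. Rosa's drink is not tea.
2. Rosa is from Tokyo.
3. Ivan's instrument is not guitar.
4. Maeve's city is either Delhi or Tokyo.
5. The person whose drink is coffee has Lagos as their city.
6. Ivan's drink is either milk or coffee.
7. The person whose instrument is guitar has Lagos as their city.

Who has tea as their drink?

Maeve

Clue 1 rules out Rosa for the one with drink tea.
With clues 1–6, Ivan is impossible for the one with drink tea.
With clues 1–7, Wendy is impossible for the one with drink tea.
That leaves Maeve.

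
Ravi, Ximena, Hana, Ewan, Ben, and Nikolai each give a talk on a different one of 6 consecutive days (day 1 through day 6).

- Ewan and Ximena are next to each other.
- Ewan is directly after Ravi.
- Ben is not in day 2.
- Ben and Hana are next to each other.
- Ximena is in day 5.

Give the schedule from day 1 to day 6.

From clues 1–2: Ravi is in {1,2,3,4}.
From clues 1–5: Ben → day 1, Hana → day 2, Ravi → day 3, Ewan → day 4, Ximena → day 5, Nikolai → day 6.

Ben, Hana, Ravi, Ewan, Ximena, Nikolai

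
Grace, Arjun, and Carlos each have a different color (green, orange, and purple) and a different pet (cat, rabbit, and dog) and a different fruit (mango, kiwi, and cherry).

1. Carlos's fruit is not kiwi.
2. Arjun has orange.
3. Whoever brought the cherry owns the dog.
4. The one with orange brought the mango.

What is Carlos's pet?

With clues 1–4, cat and rabbit are impossible for Carlos's pet.
That leaves dog.

dog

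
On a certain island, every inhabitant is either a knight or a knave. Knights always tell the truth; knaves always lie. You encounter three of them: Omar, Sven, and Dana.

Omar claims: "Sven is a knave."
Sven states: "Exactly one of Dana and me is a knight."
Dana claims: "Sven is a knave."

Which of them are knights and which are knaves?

Omar: knave, Sven: knight, Dana: knave

Consider Omar. Suppose Omar is a knight.
Then no assignment of the remaining roles makes every statement match its speaker's type — contradiction.
So Omar is a knave.
Consider Sven. Suppose Sven is a knave.
Then Omar's statement comes out true, contradicting Omar being a knave.
So Sven is a knight.
With that fixed, Dana's statement is false, so Dana is a knave.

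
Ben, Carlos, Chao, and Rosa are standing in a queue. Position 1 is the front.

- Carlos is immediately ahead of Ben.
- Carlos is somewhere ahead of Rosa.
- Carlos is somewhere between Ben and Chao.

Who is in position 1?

Chao

With clue 1, Ben is ruled out for position 1.
With clues 1–2, Rosa is ruled out for position 1.
With clues 1–3, Carlos is ruled out for position 1.
So position 1 is Chao.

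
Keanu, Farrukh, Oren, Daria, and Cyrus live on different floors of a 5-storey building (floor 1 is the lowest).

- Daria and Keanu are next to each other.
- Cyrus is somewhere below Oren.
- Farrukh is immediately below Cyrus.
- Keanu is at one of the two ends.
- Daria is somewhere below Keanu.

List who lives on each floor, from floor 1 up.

From clues 1–2: Oren is in {2,3,4,5}.
From clues 1–3: Farrukh is in {1,3}.
From clues 1–4: Keanu is in {1,5}.
From clues 1–5: Farrukh → floor 1, Cyrus → floor 2, Oren → floor 3, Daria → floor 4, Keanu → floor 5.

Farrukh, Cyrus, Oren, Daria, Keanu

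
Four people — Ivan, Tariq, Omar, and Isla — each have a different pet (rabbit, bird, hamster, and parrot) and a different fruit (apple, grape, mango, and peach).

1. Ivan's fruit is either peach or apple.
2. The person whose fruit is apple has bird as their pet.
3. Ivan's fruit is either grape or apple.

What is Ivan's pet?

With clues 1–3, hamster, parrot, and rabbit are impossible for Ivan's pet.
That leaves bird.

bird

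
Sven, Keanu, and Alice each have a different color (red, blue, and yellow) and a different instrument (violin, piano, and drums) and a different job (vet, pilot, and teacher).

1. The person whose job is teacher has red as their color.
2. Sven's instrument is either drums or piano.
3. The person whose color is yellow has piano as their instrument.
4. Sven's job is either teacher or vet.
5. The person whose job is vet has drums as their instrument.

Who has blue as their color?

With clues 1–5, Alice and Keanu are impossible for the one with color blue.
That leaves Sven.

Sven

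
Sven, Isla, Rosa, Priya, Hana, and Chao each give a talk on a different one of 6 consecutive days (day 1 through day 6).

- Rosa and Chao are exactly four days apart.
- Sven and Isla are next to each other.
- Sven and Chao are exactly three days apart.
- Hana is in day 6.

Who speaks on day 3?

With clue 1, Chao and Rosa are ruled out for day 3.
With clues 1–4, Hana, Priya, and Sven are ruled out for day 3.
So day 3 is Isla.

Isla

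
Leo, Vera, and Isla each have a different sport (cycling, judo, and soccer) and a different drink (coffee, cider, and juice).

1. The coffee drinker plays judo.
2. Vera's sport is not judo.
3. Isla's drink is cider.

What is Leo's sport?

judo

With clues 1–3, cycling and soccer are impossible for Leo's sport.
That leaves judo.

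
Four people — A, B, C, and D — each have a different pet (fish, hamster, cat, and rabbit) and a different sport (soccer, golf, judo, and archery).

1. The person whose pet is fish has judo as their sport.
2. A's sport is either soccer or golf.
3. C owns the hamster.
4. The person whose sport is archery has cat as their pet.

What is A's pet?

With clues 1–2, fish is impossible for A's pet.
With clues 1–3, hamster is impossible for A's pet.
With clues 1–4, cat is impossible for A's pet.
That leaves rabbit.

rabbit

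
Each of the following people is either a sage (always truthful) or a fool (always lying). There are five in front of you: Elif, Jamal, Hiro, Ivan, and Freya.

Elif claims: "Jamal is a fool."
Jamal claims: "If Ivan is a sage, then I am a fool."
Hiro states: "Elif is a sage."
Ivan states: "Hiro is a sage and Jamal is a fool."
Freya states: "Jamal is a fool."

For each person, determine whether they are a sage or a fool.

Consider Elif. Suppose Elif is a sage.
Then no assignment of the remaining roles makes every statement match its speaker's type — contradiction.
So Elif is a fool.
With that fixed, Hiro's statement is false, so Hiro is a fool.
With that fixed, Ivan's statement is false, so Ivan is a fool.
With that fixed, Jamal's statement is true, so Jamal is a sage.
With that fixed, Freya's statement is false, so Freya is a fool.

Elif: fool, Jamal: sage, Hiro: fool, Ivan: fool, Freya: fool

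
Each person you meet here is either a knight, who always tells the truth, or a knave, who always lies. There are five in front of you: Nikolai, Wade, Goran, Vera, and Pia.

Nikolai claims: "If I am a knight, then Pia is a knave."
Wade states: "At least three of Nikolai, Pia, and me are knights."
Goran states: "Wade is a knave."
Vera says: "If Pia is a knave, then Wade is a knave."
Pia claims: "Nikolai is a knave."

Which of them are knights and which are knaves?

Consider Nikolai. Suppose Nikolai is a knave.
Then Nikolai's own statement would have to be false, but it can't be — contradiction.
So Nikolai is a knight.
With that fixed, Pia's statement is false, so Pia is a knave.
With that fixed, Wade's statement is false, so Wade is a knave.
With that fixed, Goran's statement is true, so Goran is a knight.
With that fixed, Vera's statement is true, so Vera is a knight.

Nikolai: knight, Wade: knave, Goran: knight, Vera: knight, Pia: knave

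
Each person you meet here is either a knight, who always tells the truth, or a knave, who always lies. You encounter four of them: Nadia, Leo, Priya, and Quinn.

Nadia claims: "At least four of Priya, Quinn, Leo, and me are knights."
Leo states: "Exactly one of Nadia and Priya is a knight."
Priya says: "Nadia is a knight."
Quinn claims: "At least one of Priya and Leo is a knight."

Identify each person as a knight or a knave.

Consider Nadia. Suppose Nadia is a knight.
Then no assignment of the remaining roles makes every statement match its speaker's type — contradiction.
So Nadia is a knave.
With that fixed, Priya's statement is false, so Priya is a knave.
With that fixed, Leo's statement is false, so Leo is a knave.
With that fixed, Quinn's statement is false, so Quinn is a knave.

Nadia: knave, Leo: knave, Priya: knave, Quinn: knave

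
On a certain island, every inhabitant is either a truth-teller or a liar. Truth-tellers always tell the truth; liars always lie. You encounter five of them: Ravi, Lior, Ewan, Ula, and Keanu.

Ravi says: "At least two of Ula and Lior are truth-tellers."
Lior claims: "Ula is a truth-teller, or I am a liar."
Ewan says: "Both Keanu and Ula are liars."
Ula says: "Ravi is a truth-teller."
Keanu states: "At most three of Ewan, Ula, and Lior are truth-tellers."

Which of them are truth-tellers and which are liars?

Ravi: truth-teller, Lior: truth-teller, Ewan: liar, Ula: truth-teller, Keanu: truth-teller

Regardless of anyone's role, Keanu's statement is true, so Keanu is a truth-teller.
With that fixed, Ewan's statement is false, so Ewan is a liar.
Consider Ravi. Suppose Ravi is a liar.
Then no assignment of the remaining roles makes every statement match its speaker's type — contradiction.
So Ravi is a truth-teller.
With that fixed, Ula's statement is true, so Ula is a truth-teller.
With that fixed, Lior's statement is true, so Lior is a truth-teller.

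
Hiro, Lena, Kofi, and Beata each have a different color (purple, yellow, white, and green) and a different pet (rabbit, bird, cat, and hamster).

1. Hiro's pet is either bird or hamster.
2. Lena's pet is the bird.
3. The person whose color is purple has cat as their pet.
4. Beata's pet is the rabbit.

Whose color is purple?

With clues 1–3, Hiro and Lena are impossible for the one with color purple.
With clues 1–4, Beata is impossible for the one with color purple.
That leaves Kofi.

Kofi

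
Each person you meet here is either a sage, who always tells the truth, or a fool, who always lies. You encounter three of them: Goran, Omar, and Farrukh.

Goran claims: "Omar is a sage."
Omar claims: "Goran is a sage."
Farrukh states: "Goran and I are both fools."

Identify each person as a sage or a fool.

Goran: sage, Omar: sage, Farrukh: fool

Consider Goran. Suppose Goran is a fool.
Then whichever role Farrukh has, Farrukh's statement has the wrong truth value — contradiction.
So Goran is a sage.
With that fixed, Omar's statement is true, so Omar is a sage.
With that fixed, Farrukh's statement is false, so Farrukh is a fool.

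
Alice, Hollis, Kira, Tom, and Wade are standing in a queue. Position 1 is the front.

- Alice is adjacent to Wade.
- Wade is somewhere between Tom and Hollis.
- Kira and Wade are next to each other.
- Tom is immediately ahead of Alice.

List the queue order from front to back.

Tom, Alice, Wade, Kira, Hollis

From clues 1–2: Alice is in {2,3,4}.
From clues 1–3: Wade → position 3.
From clues 1–4: Tom → position 1, Alice → position 2, Kira → position 4, Hollis → position 5.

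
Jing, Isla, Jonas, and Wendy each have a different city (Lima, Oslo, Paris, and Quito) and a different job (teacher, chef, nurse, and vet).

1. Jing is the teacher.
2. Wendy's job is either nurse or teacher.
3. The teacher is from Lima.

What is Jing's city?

With clues 1–3, Oslo, Paris, and Quito are impossible for Jing's city.
That leaves Lima.

Lima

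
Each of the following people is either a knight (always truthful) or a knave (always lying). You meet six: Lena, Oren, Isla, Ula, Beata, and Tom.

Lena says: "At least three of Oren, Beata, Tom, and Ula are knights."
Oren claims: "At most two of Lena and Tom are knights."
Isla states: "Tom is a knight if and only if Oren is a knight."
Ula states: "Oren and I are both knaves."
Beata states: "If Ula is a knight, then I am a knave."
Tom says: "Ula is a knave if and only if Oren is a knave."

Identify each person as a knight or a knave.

Regardless of anyone's role, Oren's statement is true, so Oren is a knight.
With that fixed, Ula's statement is false, so Ula is a knave.
With that fixed, Beata's statement is true, so Beata is a knight.
With that fixed, Tom's statement is false, so Tom is a knave.
With that fixed, Lena's statement is false, so Lena is a knave.
With that fixed, Isla's statement is false, so Isla is a knave.

Lena: knave, Oren: knight, Isla: knave, Ula: knave, Beata: knight, Tom: knave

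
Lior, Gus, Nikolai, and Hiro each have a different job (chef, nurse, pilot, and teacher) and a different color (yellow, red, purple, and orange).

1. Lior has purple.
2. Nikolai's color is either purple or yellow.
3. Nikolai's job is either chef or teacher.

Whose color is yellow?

Nikolai

Clue 1 rules out Lior for the one with color yellow.
With clues 1–2, Gus and Hiro are impossible for the one with color yellow.
That leaves Nikolai.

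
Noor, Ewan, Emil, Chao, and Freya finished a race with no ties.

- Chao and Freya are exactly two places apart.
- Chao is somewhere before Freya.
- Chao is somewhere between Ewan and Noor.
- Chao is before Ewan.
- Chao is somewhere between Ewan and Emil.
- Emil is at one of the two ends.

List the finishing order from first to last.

From clues 1–2: Chao is in {1,2,3}.
From clues 1–3: Chao is in {2,3}.
From clues 1–4: Noor is in {1,2}.
From clues 1–5: Chao → place 3, Ewan → place 4, Freya → place 5.
From clues 1–6: Emil → place 1, Noor → place 2.

Emil, Noor, Chao, Ewan, Freya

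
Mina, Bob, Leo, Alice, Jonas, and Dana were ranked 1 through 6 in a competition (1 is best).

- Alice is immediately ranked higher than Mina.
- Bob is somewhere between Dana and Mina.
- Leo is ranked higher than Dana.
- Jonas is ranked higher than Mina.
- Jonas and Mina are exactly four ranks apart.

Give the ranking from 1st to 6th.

Leo, Jonas, Dana, Bob, Alice, Mina

From clue 1: Mina is in {2,3,4,5,6}.
From clues 1–2: Bob is in {2,3,4,5}.
From clues 1–3: Bob is in {3,4,5}.
From clues 1–4: Mina is in {3,4,6}.
From clues 1–5: Leo → rank 1, Jonas → rank 2, Dana → rank 3, Bob → rank 4, Alice → rank 5, Mina → rank 6.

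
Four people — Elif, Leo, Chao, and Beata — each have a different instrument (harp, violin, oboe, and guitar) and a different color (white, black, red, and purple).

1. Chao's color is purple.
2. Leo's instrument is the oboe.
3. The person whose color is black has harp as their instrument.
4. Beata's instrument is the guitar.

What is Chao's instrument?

With clues 1–2, oboe is impossible for Chao's instrument.
With clues 1–3, harp is impossible for Chao's instrument.
With clues 1–4, guitar is impossible for Chao's instrument.
That leaves violin.

violin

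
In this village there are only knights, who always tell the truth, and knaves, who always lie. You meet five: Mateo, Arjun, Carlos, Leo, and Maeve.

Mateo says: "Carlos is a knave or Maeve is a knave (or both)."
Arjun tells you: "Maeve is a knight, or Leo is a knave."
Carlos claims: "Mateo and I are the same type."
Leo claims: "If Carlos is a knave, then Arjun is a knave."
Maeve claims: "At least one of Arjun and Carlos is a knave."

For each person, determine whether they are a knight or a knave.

Consider Mateo. Suppose Mateo is a knave.
Then whichever role Carlos has, Carlos's statement has the wrong truth value — contradiction.
So Mateo is a knight.
Consider Arjun. Suppose Arjun is a knave.
Then no assignment of the remaining roles makes every statement match its speaker's type — contradiction.
So Arjun is a knight.
Consider Carlos. Suppose Carlos is a knight.
Then no assignment of the remaining roles makes every statement match its speaker's type — contradiction.
So Carlos is a knave.
With that fixed, Leo's statement is false, so Leo is a knave.
With that fixed, Maeve's statement is true, so Maeve is a knight.

Mateo: knight, Arjun: knight, Carlos: knave, Leo: knave, Maeve: knight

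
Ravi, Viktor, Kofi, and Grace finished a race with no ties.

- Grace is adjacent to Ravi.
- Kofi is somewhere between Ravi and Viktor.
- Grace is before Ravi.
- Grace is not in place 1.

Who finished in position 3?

With clues 1–2, Viktor is ruled out for place 3.
With clues 1–3, Ravi is ruled out for place 3.
With clues 1–4, Kofi is ruled out for place 3.
So place 3 is Grace.

Grace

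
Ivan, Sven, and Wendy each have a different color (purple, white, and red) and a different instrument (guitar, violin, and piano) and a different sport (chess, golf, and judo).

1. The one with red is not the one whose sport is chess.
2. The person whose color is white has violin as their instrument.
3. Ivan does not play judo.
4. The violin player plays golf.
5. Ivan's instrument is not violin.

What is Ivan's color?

purple

With clues 1–4, red is impossible for Ivan's color.
With clues 1–5, white is impossible for Ivan's color.
That leaves purple.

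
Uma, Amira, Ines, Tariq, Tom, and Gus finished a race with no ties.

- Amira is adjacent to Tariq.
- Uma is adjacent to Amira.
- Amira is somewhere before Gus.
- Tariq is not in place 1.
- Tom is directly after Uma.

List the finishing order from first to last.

Ines, Tariq, Amira, Uma, Tom, Gus

From clues 1–2: Amira is in {2,3,4,5}.
From clues 1–3: Amira is in {2,3,4}.
From clues 1–5: Ines → place 1, Tariq → place 2, Amira → place 3, Uma → place 4, Tom → place 5, Gus → place 6.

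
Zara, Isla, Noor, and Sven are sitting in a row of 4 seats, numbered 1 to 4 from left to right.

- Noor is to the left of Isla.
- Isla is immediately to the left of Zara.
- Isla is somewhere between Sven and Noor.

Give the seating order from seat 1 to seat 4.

Noor, Isla, Zara, Sven

From clue 1: Isla is in {2,3,4}.
From clues 1–2: Zara is in {3,4}.
From clues 1–3: Noor → seat 1, Isla → seat 2, Zara → seat 3, Sven → seat 4.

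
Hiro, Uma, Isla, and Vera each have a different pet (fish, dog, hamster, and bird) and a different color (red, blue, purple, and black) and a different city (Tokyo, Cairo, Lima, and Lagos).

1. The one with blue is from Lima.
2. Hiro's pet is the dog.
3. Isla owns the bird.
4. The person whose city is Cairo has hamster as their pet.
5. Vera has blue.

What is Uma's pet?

With clues 1–2, dog is impossible for Uma's pet.
With clues 1–3, bird is impossible for Uma's pet.
With clues 1–5, fish is impossible for Uma's pet.
That leaves hamster.

hamster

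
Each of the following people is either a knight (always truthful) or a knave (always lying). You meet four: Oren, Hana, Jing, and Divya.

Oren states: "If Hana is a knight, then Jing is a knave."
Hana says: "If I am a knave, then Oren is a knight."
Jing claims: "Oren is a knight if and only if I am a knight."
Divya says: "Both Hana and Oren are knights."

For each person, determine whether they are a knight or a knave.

Consider Oren. Suppose Oren is a knave.
Then whichever role Jing has, Jing's statement has the wrong truth value — contradiction.
So Oren is a knight.
With that fixed, Hana's statement is true, so Hana is a knight.
With that fixed, Divya's statement is true, so Divya is a knight.
Consider Jing. Suppose Jing is a knight.
Then Oren's statement comes out false, contradicting Oren being a knight.
So Jing is a knave.

Oren: knight, Hana: knight, Jing: knave, Divya: knight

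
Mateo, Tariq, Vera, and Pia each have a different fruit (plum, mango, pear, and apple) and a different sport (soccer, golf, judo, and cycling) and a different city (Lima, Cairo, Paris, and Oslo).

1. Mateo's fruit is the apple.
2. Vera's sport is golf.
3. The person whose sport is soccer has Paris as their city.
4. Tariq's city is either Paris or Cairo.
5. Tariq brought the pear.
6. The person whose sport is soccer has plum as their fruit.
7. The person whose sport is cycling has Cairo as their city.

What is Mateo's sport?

judo

With clues 1–2, golf is impossible for Mateo's sport.
With clues 1–6, soccer is impossible for Mateo's sport.
With clues 1–7, cycling is impossible for Mateo's sport.
That leaves judo.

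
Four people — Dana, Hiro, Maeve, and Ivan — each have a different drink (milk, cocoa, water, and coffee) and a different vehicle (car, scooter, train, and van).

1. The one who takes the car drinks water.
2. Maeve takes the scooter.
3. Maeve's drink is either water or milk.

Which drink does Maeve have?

milk

With clues 1–2, water is impossible for Maeve's drink.
With clues 1–3, cocoa and coffee are impossible for Maeve's drink.
That leaves milk.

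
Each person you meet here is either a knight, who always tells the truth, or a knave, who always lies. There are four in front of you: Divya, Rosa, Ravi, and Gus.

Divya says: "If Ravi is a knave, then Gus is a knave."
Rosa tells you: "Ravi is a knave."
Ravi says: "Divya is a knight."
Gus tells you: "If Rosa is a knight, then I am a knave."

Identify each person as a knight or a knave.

Consider Divya. Suppose Divya is a knave.
Then no assignment of the remaining roles makes every statement match its speaker's type — contradiction.
So Divya is a knight.
With that fixed, Ravi's statement is true, so Ravi is a knight.
With that fixed, Rosa's statement is false, so Rosa is a knave.
With that fixed, Gus's statement is true, so Gus is a knight.

Divya: knight, Rosa: knave, Ravi: knight, Gus: knight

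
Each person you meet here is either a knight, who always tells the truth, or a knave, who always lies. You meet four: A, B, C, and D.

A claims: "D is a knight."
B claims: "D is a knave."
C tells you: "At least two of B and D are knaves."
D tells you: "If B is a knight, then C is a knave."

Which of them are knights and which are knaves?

Consider A. Suppose A is a knave.
Then no assignment of the remaining roles makes every statement match its speaker's type — contradiction.
So A is a knight.
Consider B. Suppose B is a knight.
Then no assignment of the remaining roles makes every statement match its speaker's type — contradiction.
So B is a knave.
With that fixed, D's statement is true, so D is a knight.
With that fixed, C's statement is false, so C is a knave.

A: knight, B: knave, C: knave, D: knight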